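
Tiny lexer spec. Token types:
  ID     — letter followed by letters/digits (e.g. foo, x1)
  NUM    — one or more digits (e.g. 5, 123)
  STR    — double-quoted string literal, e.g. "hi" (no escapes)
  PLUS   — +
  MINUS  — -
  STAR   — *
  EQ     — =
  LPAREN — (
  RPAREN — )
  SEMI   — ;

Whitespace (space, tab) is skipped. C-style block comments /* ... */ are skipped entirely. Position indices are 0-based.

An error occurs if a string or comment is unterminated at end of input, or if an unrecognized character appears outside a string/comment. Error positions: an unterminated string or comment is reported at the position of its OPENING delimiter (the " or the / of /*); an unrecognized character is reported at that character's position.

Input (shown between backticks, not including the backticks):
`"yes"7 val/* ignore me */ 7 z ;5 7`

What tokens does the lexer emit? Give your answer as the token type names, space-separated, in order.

pos=0: enter STRING mode
pos=0: emit STR "yes" (now at pos=5)
pos=5: emit NUM '7' (now at pos=6)
pos=7: emit ID 'val' (now at pos=10)
pos=10: enter COMMENT mode (saw '/*')
exit COMMENT mode (now at pos=25)
pos=26: emit NUM '7' (now at pos=27)
pos=28: emit ID 'z' (now at pos=29)
pos=30: emit SEMI ';'
pos=31: emit NUM '5' (now at pos=32)
pos=33: emit NUM '7' (now at pos=34)
DONE. 8 tokens: [STR, NUM, ID, NUM, ID, SEMI, NUM, NUM]

Answer: STR NUM ID NUM ID SEMI NUM NUM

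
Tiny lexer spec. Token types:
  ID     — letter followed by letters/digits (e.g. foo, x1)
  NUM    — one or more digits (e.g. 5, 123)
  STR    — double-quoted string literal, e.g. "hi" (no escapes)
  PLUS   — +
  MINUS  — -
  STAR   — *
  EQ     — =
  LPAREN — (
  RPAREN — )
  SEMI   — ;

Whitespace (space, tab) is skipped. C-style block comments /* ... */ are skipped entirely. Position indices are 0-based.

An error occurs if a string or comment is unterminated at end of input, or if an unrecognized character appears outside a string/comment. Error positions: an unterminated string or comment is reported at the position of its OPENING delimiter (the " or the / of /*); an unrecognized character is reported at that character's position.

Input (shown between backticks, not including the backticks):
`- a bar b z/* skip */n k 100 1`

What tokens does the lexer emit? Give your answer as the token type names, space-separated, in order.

pos=0: emit MINUS '-'
pos=2: emit ID 'a' (now at pos=3)
pos=4: emit ID 'bar' (now at pos=7)
pos=8: emit ID 'b' (now at pos=9)
pos=10: emit ID 'z' (now at pos=11)
pos=11: enter COMMENT mode (saw '/*')
exit COMMENT mode (now at pos=21)
pos=21: emit ID 'n' (now at pos=22)
pos=23: emit ID 'k' (now at pos=24)
pos=25: emit NUM '100' (now at pos=28)
pos=29: emit NUM '1' (now at pos=30)
DONE. 9 tokens: [MINUS, ID, ID, ID, ID, ID, ID, NUM, NUM]

Answer: MINUS ID ID ID ID ID ID NUM NUM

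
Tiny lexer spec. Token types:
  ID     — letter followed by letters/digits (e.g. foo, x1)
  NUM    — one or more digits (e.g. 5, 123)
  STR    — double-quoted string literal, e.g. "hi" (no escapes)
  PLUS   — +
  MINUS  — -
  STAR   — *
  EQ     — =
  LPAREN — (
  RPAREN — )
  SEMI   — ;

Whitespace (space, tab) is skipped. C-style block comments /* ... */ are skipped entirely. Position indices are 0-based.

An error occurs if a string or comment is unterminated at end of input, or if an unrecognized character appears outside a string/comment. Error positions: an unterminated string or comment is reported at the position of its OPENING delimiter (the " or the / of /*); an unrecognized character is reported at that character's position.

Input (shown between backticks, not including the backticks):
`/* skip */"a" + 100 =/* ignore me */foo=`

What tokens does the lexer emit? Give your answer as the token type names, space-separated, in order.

pos=0: enter COMMENT mode (saw '/*')
exit COMMENT mode (now at pos=10)
pos=10: enter STRING mode
pos=10: emit STR "a" (now at pos=13)
pos=14: emit PLUS '+'
pos=16: emit NUM '100' (now at pos=19)
pos=20: emit EQ '='
pos=21: enter COMMENT mode (saw '/*')
exit COMMENT mode (now at pos=36)
pos=36: emit ID 'foo' (now at pos=39)
pos=39: emit EQ '='
DONE. 6 tokens: [STR, PLUS, NUM, EQ, ID, EQ]

Answer: STR PLUS NUM EQ ID EQ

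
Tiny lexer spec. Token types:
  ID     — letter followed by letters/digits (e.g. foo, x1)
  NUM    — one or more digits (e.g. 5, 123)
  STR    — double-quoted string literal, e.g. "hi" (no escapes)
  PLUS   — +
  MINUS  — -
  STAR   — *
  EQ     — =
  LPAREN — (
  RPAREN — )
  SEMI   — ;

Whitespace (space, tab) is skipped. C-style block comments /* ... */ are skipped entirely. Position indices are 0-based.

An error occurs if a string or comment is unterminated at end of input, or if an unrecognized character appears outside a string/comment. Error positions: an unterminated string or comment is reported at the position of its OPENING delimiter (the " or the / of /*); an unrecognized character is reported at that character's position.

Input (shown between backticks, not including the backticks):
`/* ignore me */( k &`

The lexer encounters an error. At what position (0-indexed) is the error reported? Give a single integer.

pos=0: enter COMMENT mode (saw '/*')
exit COMMENT mode (now at pos=15)
pos=15: emit LPAREN '('
pos=17: emit ID 'k' (now at pos=18)
pos=19: ERROR — unrecognized char '&'

Answer: 19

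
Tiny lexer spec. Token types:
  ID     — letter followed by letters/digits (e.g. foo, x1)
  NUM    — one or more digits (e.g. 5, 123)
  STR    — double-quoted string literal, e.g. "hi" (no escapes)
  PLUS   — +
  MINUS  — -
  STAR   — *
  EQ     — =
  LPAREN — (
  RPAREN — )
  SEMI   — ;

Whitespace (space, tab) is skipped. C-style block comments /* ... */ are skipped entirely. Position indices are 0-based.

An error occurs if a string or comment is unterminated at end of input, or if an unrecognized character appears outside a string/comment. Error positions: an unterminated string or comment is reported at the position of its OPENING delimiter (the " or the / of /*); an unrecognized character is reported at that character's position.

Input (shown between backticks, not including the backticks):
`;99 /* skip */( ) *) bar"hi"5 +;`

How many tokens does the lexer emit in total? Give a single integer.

Answer: 11

Derivation:
pos=0: emit SEMI ';'
pos=1: emit NUM '99' (now at pos=3)
pos=4: enter COMMENT mode (saw '/*')
exit COMMENT mode (now at pos=14)
pos=14: emit LPAREN '('
pos=16: emit RPAREN ')'
pos=18: emit STAR '*'
pos=19: emit RPAREN ')'
pos=21: emit ID 'bar' (now at pos=24)
pos=24: enter STRING mode
pos=24: emit STR "hi" (now at pos=28)
pos=28: emit NUM '5' (now at pos=29)
pos=30: emit PLUS '+'
pos=31: emit SEMI ';'
DONE. 11 tokens: [SEMI, NUM, LPAREN, RPAREN, STAR, RPAREN, ID, STR, NUM, PLUS, SEMI]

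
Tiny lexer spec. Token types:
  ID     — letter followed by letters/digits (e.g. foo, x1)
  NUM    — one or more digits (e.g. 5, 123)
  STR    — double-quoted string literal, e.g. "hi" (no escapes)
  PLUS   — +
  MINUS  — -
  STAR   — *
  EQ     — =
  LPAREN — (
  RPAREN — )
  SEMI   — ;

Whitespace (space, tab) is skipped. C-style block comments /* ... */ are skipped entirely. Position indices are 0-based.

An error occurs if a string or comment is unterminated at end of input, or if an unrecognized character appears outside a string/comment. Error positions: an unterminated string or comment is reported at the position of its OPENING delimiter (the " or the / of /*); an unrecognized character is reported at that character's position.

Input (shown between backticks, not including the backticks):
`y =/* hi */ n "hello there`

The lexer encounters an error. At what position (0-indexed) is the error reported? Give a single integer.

pos=0: emit ID 'y' (now at pos=1)
pos=2: emit EQ '='
pos=3: enter COMMENT mode (saw '/*')
exit COMMENT mode (now at pos=11)
pos=12: emit ID 'n' (now at pos=13)
pos=14: enter STRING mode
pos=14: ERROR — unterminated string

Answer: 14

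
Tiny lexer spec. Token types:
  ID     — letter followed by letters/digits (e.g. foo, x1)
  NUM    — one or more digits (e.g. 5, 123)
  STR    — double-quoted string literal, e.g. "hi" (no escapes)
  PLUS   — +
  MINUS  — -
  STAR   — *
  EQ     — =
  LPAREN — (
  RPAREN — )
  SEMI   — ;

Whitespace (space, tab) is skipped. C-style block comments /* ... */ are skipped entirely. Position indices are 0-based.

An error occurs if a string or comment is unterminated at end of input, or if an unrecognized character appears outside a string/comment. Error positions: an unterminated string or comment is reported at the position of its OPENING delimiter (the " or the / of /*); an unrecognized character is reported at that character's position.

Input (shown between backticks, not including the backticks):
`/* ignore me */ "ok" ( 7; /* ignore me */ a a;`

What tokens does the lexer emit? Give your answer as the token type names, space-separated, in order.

pos=0: enter COMMENT mode (saw '/*')
exit COMMENT mode (now at pos=15)
pos=16: enter STRING mode
pos=16: emit STR "ok" (now at pos=20)
pos=21: emit LPAREN '('
pos=23: emit NUM '7' (now at pos=24)
pos=24: emit SEMI ';'
pos=26: enter COMMENT mode (saw '/*')
exit COMMENT mode (now at pos=41)
pos=42: emit ID 'a' (now at pos=43)
pos=44: emit ID 'a' (now at pos=45)
pos=45: emit SEMI ';'
DONE. 7 tokens: [STR, LPAREN, NUM, SEMI, ID, ID, SEMI]

Answer: STR LPAREN NUM SEMI ID ID SEMI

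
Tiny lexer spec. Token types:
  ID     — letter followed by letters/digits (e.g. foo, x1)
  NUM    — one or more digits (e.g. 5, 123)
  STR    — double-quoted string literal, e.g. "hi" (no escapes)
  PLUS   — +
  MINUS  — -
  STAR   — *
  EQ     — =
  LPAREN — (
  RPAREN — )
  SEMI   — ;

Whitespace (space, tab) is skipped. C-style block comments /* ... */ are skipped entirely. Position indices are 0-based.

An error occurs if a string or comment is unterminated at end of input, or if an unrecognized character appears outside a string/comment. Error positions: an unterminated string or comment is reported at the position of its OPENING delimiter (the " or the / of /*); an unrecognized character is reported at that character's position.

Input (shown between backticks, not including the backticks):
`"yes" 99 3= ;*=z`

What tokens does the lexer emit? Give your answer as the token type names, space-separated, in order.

Answer: STR NUM NUM EQ SEMI STAR EQ ID

Derivation:
pos=0: enter STRING mode
pos=0: emit STR "yes" (now at pos=5)
pos=6: emit NUM '99' (now at pos=8)
pos=9: emit NUM '3' (now at pos=10)
pos=10: emit EQ '='
pos=12: emit SEMI ';'
pos=13: emit STAR '*'
pos=14: emit EQ '='
pos=15: emit ID 'z' (now at pos=16)
DONE. 8 tokens: [STR, NUM, NUM, EQ, SEMI, STAR, EQ, ID]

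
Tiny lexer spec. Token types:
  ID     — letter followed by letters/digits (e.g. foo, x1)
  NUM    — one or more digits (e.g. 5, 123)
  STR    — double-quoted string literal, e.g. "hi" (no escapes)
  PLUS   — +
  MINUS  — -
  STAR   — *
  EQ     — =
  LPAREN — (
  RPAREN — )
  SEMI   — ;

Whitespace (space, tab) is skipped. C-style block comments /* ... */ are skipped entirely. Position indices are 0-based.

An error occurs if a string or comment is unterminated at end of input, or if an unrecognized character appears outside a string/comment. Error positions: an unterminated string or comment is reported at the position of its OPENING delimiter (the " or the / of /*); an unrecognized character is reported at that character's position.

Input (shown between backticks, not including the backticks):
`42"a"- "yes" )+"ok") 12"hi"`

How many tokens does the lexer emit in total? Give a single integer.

pos=0: emit NUM '42' (now at pos=2)
pos=2: enter STRING mode
pos=2: emit STR "a" (now at pos=5)
pos=5: emit MINUS '-'
pos=7: enter STRING mode
pos=7: emit STR "yes" (now at pos=12)
pos=13: emit RPAREN ')'
pos=14: emit PLUS '+'
pos=15: enter STRING mode
pos=15: emit STR "ok" (now at pos=19)
pos=19: emit RPAREN ')'
pos=21: emit NUM '12' (now at pos=23)
pos=23: enter STRING mode
pos=23: emit STR "hi" (now at pos=27)
DONE. 10 tokens: [NUM, STR, MINUS, STR, RPAREN, PLUS, STR, RPAREN, NUM, STR]

Answer: 10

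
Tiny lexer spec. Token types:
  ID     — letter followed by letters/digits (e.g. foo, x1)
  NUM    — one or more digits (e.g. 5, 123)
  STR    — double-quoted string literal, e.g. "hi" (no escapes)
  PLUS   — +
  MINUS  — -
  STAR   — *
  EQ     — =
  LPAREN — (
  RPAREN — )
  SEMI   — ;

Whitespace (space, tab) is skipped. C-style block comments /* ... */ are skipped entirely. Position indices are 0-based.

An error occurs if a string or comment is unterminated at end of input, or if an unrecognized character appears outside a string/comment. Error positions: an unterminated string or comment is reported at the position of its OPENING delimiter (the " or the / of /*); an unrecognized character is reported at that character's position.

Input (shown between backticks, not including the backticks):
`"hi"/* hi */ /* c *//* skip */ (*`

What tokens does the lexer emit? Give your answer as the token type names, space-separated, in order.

pos=0: enter STRING mode
pos=0: emit STR "hi" (now at pos=4)
pos=4: enter COMMENT mode (saw '/*')
exit COMMENT mode (now at pos=12)
pos=13: enter COMMENT mode (saw '/*')
exit COMMENT mode (now at pos=20)
pos=20: enter COMMENT mode (saw '/*')
exit COMMENT mode (now at pos=30)
pos=31: emit LPAREN '('
pos=32: emit STAR '*'
DONE. 3 tokens: [STR, LPAREN, STAR]

Answer: STR LPAREN STAR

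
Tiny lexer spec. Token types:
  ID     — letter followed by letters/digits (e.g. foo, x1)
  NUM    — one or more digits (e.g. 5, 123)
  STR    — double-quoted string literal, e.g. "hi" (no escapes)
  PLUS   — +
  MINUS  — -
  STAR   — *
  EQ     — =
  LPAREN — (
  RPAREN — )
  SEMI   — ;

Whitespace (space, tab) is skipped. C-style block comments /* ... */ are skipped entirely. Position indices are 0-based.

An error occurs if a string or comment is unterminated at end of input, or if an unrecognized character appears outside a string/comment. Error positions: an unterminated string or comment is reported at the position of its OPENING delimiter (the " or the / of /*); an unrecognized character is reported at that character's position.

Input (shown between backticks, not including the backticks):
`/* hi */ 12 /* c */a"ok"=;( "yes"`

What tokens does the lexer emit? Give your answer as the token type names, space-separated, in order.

Answer: NUM ID STR EQ SEMI LPAREN STR

Derivation:
pos=0: enter COMMENT mode (saw '/*')
exit COMMENT mode (now at pos=8)
pos=9: emit NUM '12' (now at pos=11)
pos=12: enter COMMENT mode (saw '/*')
exit COMMENT mode (now at pos=19)
pos=19: emit ID 'a' (now at pos=20)
pos=20: enter STRING mode
pos=20: emit STR "ok" (now at pos=24)
pos=24: emit EQ '='
pos=25: emit SEMI ';'
pos=26: emit LPAREN '('
pos=28: enter STRING mode
pos=28: emit STR "yes" (now at pos=33)
DONE. 7 tokens: [NUM, ID, STR, EQ, SEMI, LPAREN, STR]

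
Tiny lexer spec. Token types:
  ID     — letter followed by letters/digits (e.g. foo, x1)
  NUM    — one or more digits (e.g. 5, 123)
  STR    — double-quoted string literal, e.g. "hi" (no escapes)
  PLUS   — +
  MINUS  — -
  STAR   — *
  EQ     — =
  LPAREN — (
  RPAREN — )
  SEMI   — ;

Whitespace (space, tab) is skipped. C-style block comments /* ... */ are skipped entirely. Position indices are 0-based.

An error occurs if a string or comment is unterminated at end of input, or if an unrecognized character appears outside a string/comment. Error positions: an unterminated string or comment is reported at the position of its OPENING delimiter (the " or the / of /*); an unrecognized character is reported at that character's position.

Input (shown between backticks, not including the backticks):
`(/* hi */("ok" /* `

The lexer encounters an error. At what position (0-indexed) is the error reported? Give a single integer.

pos=0: emit LPAREN '('
pos=1: enter COMMENT mode (saw '/*')
exit COMMENT mode (now at pos=9)
pos=9: emit LPAREN '('
pos=10: enter STRING mode
pos=10: emit STR "ok" (now at pos=14)
pos=15: enter COMMENT mode (saw '/*')
pos=15: ERROR — unterminated comment (reached EOF)

Answer: 15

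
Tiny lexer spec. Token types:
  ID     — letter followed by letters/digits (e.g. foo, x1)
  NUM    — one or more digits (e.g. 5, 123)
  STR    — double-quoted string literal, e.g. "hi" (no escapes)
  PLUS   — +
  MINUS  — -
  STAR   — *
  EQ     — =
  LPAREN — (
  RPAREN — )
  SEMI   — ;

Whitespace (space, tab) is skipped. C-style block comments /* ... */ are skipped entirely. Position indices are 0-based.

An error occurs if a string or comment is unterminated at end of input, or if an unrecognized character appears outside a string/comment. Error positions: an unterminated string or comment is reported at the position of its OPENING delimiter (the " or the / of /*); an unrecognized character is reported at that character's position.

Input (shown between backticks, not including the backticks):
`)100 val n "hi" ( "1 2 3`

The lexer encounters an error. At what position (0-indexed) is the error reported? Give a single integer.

pos=0: emit RPAREN ')'
pos=1: emit NUM '100' (now at pos=4)
pos=5: emit ID 'val' (now at pos=8)
pos=9: emit ID 'n' (now at pos=10)
pos=11: enter STRING mode
pos=11: emit STR "hi" (now at pos=15)
pos=16: emit LPAREN '('
pos=18: enter STRING mode
pos=18: ERROR — unterminated string

Answer: 18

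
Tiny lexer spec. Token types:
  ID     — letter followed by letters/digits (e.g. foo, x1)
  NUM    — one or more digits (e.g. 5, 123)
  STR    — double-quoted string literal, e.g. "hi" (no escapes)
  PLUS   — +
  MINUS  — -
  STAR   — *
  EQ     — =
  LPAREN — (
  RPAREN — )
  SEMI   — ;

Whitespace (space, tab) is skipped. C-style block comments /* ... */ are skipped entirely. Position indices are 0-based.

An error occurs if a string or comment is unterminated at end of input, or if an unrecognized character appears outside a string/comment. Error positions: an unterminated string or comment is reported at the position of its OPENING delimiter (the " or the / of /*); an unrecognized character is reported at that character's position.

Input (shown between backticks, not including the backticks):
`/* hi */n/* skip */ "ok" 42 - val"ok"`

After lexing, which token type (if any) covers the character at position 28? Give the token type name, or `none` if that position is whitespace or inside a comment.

Answer: MINUS

Derivation:
pos=0: enter COMMENT mode (saw '/*')
exit COMMENT mode (now at pos=8)
pos=8: emit ID 'n' (now at pos=9)
pos=9: enter COMMENT mode (saw '/*')
exit COMMENT mode (now at pos=19)
pos=20: enter STRING mode
pos=20: emit STR "ok" (now at pos=24)
pos=25: emit NUM '42' (now at pos=27)
pos=28: emit MINUS '-'
pos=30: emit ID 'val' (now at pos=33)
pos=33: enter STRING mode
pos=33: emit STR "ok" (now at pos=37)
DONE. 6 tokens: [ID, STR, NUM, MINUS, ID, STR]
Position 28: char is '-' -> MINUS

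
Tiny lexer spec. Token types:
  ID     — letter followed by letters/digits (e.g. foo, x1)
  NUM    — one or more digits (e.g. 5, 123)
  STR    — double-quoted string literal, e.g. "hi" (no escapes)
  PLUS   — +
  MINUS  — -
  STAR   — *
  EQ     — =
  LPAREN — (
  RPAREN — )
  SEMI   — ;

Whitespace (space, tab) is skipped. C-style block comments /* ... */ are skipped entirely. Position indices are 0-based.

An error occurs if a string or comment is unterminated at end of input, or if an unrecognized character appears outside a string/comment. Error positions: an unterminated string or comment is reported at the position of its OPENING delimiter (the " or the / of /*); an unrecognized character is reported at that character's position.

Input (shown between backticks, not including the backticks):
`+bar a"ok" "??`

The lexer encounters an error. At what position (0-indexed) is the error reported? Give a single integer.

Answer: 11

Derivation:
pos=0: emit PLUS '+'
pos=1: emit ID 'bar' (now at pos=4)
pos=5: emit ID 'a' (now at pos=6)
pos=6: enter STRING mode
pos=6: emit STR "ok" (now at pos=10)
pos=11: enter STRING mode
pos=11: ERROR — unterminated string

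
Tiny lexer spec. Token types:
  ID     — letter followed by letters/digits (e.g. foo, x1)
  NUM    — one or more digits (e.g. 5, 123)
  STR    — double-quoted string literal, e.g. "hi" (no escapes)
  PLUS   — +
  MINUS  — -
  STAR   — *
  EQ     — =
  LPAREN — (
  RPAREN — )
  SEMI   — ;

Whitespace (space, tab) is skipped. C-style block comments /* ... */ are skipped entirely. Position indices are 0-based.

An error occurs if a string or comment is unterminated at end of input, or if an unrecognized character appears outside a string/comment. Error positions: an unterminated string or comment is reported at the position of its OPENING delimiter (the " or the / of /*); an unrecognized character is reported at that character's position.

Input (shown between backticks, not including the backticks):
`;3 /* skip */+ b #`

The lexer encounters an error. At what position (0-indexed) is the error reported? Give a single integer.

Answer: 17

Derivation:
pos=0: emit SEMI ';'
pos=1: emit NUM '3' (now at pos=2)
pos=3: enter COMMENT mode (saw '/*')
exit COMMENT mode (now at pos=13)
pos=13: emit PLUS '+'
pos=15: emit ID 'b' (now at pos=16)
pos=17: ERROR — unrecognized char '#'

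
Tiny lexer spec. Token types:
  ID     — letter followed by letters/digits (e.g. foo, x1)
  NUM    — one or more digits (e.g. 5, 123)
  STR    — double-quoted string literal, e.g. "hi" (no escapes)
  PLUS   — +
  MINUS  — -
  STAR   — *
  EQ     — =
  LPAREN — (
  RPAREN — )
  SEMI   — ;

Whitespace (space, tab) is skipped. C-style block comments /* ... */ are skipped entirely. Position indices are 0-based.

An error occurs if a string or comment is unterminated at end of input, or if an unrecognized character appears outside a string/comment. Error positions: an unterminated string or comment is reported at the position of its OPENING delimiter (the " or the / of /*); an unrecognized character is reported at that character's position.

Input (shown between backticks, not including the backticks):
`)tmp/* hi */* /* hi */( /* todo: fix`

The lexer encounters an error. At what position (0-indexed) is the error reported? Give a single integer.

Answer: 24

Derivation:
pos=0: emit RPAREN ')'
pos=1: emit ID 'tmp' (now at pos=4)
pos=4: enter COMMENT mode (saw '/*')
exit COMMENT mode (now at pos=12)
pos=12: emit STAR '*'
pos=14: enter COMMENT mode (saw '/*')
exit COMMENT mode (now at pos=22)
pos=22: emit LPAREN '('
pos=24: enter COMMENT mode (saw '/*')
pos=24: ERROR — unterminated comment (reached EOF)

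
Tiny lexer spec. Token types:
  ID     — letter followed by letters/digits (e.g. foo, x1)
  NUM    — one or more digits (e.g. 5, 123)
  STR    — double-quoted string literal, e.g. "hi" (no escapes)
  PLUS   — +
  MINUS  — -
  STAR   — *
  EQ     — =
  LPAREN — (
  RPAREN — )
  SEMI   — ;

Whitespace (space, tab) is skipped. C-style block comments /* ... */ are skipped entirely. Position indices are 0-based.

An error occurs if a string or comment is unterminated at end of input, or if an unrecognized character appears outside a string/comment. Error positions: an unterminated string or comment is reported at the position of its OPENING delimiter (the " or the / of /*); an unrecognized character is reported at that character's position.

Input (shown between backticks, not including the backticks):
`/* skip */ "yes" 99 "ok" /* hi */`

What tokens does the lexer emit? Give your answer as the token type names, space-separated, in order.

pos=0: enter COMMENT mode (saw '/*')
exit COMMENT mode (now at pos=10)
pos=11: enter STRING mode
pos=11: emit STR "yes" (now at pos=16)
pos=17: emit NUM '99' (now at pos=19)
pos=20: enter STRING mode
pos=20: emit STR "ok" (now at pos=24)
pos=25: enter COMMENT mode (saw '/*')
exit COMMENT mode (now at pos=33)
DONE. 3 tokens: [STR, NUM, STR]

Answer: STR NUM STR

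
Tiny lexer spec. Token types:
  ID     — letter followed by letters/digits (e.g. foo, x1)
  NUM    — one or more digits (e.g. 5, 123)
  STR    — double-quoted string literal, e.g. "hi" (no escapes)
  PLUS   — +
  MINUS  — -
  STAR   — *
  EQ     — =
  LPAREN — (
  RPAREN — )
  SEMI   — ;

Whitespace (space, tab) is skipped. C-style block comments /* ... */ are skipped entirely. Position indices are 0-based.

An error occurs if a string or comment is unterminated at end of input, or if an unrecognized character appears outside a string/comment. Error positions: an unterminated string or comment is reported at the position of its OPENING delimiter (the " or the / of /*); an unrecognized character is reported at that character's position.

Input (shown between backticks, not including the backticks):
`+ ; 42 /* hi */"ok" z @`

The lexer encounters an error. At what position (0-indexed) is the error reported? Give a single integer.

Answer: 22

Derivation:
pos=0: emit PLUS '+'
pos=2: emit SEMI ';'
pos=4: emit NUM '42' (now at pos=6)
pos=7: enter COMMENT mode (saw '/*')
exit COMMENT mode (now at pos=15)
pos=15: enter STRING mode
pos=15: emit STR "ok" (now at pos=19)
pos=20: emit ID 'z' (now at pos=21)
pos=22: ERROR — unrecognized char '@'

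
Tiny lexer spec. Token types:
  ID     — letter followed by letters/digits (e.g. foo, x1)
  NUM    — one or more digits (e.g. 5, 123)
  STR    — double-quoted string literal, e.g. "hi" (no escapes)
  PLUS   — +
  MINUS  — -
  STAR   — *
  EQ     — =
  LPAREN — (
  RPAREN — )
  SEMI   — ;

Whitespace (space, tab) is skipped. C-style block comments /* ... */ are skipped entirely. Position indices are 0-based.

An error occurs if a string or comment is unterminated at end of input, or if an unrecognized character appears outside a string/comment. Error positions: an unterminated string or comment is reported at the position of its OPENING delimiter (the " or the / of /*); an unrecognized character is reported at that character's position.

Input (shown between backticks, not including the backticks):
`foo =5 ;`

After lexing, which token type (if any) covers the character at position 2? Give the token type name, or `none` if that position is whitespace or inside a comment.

pos=0: emit ID 'foo' (now at pos=3)
pos=4: emit EQ '='
pos=5: emit NUM '5' (now at pos=6)
pos=7: emit SEMI ';'
DONE. 4 tokens: [ID, EQ, NUM, SEMI]
Position 2: char is 'o' -> ID

Answer: ID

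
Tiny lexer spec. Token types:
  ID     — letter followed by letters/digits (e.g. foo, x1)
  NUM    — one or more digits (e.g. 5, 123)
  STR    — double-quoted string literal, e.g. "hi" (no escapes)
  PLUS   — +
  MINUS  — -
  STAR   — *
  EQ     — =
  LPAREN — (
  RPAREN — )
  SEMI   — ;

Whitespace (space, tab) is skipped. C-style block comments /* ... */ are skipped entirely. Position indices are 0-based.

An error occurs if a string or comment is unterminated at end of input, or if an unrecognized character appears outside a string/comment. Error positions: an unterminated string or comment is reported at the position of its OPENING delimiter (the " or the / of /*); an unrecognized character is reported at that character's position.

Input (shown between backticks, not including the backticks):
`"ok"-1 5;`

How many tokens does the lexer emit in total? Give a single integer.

pos=0: enter STRING mode
pos=0: emit STR "ok" (now at pos=4)
pos=4: emit MINUS '-'
pos=5: emit NUM '1' (now at pos=6)
pos=7: emit NUM '5' (now at pos=8)
pos=8: emit SEMI ';'
DONE. 5 tokens: [STR, MINUS, NUM, NUM, SEMI]

Answer: 5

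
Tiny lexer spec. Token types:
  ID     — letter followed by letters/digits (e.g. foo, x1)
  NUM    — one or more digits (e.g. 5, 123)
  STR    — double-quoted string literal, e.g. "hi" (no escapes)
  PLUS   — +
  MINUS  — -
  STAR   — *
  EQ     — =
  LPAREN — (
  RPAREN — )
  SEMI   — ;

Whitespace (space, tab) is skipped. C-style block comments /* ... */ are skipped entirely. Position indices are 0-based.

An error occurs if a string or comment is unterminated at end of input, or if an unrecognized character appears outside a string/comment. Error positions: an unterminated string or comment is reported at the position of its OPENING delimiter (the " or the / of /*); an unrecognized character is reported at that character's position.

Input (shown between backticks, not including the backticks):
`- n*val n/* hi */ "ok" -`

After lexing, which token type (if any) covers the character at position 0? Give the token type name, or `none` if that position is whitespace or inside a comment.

pos=0: emit MINUS '-'
pos=2: emit ID 'n' (now at pos=3)
pos=3: emit STAR '*'
pos=4: emit ID 'val' (now at pos=7)
pos=8: emit ID 'n' (now at pos=9)
pos=9: enter COMMENT mode (saw '/*')
exit COMMENT mode (now at pos=17)
pos=18: enter STRING mode
pos=18: emit STR "ok" (now at pos=22)
pos=23: emit MINUS '-'
DONE. 7 tokens: [MINUS, ID, STAR, ID, ID, STR, MINUS]
Position 0: char is '-' -> MINUS

Answer: MINUS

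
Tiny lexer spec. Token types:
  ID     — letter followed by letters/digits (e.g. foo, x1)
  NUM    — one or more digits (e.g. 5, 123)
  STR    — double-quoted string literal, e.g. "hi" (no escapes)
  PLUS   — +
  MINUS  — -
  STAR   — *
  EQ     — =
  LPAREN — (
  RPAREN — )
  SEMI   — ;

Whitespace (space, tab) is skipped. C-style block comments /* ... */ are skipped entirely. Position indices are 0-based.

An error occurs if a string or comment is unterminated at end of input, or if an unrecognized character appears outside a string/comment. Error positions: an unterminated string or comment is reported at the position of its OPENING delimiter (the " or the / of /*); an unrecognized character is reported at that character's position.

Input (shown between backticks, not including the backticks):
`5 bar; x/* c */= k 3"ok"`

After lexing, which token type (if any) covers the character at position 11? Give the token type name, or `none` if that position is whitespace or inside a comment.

pos=0: emit NUM '5' (now at pos=1)
pos=2: emit ID 'bar' (now at pos=5)
pos=5: emit SEMI ';'
pos=7: emit ID 'x' (now at pos=8)
pos=8: enter COMMENT mode (saw '/*')
exit COMMENT mode (now at pos=15)
pos=15: emit EQ '='
pos=17: emit ID 'k' (now at pos=18)
pos=19: emit NUM '3' (now at pos=20)
pos=20: enter STRING mode
pos=20: emit STR "ok" (now at pos=24)
DONE. 8 tokens: [NUM, ID, SEMI, ID, EQ, ID, NUM, STR]
Position 11: char is 'c' -> none

Answer: none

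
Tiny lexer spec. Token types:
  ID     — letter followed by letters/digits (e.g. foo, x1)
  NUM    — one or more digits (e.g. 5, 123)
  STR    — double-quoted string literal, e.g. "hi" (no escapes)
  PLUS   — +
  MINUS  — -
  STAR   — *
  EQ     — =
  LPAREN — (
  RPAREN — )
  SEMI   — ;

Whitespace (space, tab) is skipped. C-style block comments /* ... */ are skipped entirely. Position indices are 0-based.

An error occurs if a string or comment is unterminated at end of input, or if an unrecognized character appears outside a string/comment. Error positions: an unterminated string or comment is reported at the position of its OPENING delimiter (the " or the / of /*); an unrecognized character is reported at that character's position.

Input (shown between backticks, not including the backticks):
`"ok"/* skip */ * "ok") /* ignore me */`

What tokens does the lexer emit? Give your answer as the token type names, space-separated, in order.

Answer: STR STAR STR RPAREN

Derivation:
pos=0: enter STRING mode
pos=0: emit STR "ok" (now at pos=4)
pos=4: enter COMMENT mode (saw '/*')
exit COMMENT mode (now at pos=14)
pos=15: emit STAR '*'
pos=17: enter STRING mode
pos=17: emit STR "ok" (now at pos=21)
pos=21: emit RPAREN ')'
pos=23: enter COMMENT mode (saw '/*')
exit COMMENT mode (now at pos=38)
DONE. 4 tokens: [STR, STAR, STR, RPAREN]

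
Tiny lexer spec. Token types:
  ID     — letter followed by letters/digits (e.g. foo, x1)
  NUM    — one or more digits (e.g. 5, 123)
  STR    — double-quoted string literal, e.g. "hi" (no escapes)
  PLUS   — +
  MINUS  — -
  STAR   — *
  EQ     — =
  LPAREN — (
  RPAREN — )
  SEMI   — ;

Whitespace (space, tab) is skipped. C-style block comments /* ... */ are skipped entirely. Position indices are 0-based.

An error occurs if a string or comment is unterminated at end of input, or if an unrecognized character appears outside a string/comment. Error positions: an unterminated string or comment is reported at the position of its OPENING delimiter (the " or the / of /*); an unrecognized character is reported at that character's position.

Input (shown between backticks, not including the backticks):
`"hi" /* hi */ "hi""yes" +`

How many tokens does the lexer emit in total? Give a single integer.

pos=0: enter STRING mode
pos=0: emit STR "hi" (now at pos=4)
pos=5: enter COMMENT mode (saw '/*')
exit COMMENT mode (now at pos=13)
pos=14: enter STRING mode
pos=14: emit STR "hi" (now at pos=18)
pos=18: enter STRING mode
pos=18: emit STR "yes" (now at pos=23)
pos=24: emit PLUS '+'
DONE. 4 tokens: [STR, STR, STR, PLUS]

Answer: 4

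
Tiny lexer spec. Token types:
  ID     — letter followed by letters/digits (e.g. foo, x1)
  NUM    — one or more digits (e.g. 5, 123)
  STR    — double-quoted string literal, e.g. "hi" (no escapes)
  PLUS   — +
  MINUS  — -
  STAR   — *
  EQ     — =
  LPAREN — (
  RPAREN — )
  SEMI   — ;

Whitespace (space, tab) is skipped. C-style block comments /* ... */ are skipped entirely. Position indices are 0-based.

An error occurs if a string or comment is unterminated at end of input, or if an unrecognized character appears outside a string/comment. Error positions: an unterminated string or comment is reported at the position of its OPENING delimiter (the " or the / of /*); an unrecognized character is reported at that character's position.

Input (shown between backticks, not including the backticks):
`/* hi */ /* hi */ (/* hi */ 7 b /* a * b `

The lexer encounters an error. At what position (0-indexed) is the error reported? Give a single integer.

pos=0: enter COMMENT mode (saw '/*')
exit COMMENT mode (now at pos=8)
pos=9: enter COMMENT mode (saw '/*')
exit COMMENT mode (now at pos=17)
pos=18: emit LPAREN '('
pos=19: enter COMMENT mode (saw '/*')
exit COMMENT mode (now at pos=27)
pos=28: emit NUM '7' (now at pos=29)
pos=30: emit ID 'b' (now at pos=31)
pos=32: enter COMMENT mode (saw '/*')
pos=32: ERROR — unterminated comment (reached EOF)

Answer: 32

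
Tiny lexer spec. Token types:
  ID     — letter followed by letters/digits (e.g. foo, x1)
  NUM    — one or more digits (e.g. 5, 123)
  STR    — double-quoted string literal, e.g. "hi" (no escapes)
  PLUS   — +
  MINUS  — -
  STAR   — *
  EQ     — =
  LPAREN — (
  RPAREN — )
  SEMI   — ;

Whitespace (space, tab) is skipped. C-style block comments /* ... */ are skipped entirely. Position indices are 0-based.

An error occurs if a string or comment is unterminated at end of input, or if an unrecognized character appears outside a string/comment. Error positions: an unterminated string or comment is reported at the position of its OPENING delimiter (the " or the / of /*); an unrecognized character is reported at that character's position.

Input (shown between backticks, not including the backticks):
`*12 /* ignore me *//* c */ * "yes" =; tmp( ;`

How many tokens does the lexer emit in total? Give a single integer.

pos=0: emit STAR '*'
pos=1: emit NUM '12' (now at pos=3)
pos=4: enter COMMENT mode (saw '/*')
exit COMMENT mode (now at pos=19)
pos=19: enter COMMENT mode (saw '/*')
exit COMMENT mode (now at pos=26)
pos=27: emit STAR '*'
pos=29: enter STRING mode
pos=29: emit STR "yes" (now at pos=34)
pos=35: emit EQ '='
pos=36: emit SEMI ';'
pos=38: emit ID 'tmp' (now at pos=41)
pos=41: emit LPAREN '('
pos=43: emit SEMI ';'
DONE. 9 tokens: [STAR, NUM, STAR, STR, EQ, SEMI, ID, LPAREN, SEMI]

Answer: 9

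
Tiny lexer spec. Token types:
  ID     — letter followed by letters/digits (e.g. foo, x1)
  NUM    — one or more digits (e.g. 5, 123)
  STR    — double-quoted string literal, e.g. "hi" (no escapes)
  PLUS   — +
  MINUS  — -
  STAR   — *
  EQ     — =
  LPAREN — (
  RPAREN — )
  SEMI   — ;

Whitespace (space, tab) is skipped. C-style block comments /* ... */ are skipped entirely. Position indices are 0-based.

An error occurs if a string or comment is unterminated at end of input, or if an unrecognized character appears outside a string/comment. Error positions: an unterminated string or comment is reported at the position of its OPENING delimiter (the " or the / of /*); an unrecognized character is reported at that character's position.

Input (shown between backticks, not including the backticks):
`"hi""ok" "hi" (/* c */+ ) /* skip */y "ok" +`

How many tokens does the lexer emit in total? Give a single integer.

pos=0: enter STRING mode
pos=0: emit STR "hi" (now at pos=4)
pos=4: enter STRING mode
pos=4: emit STR "ok" (now at pos=8)
pos=9: enter STRING mode
pos=9: emit STR "hi" (now at pos=13)
pos=14: emit LPAREN '('
pos=15: enter COMMENT mode (saw '/*')
exit COMMENT mode (now at pos=22)
pos=22: emit PLUS '+'
pos=24: emit RPAREN ')'
pos=26: enter COMMENT mode (saw '/*')
exit COMMENT mode (now at pos=36)
pos=36: emit ID 'y' (now at pos=37)
pos=38: enter STRING mode
pos=38: emit STR "ok" (now at pos=42)
pos=43: emit PLUS '+'
DONE. 9 tokens: [STR, STR, STR, LPAREN, PLUS, RPAREN, ID, STR, PLUS]

Answer: 9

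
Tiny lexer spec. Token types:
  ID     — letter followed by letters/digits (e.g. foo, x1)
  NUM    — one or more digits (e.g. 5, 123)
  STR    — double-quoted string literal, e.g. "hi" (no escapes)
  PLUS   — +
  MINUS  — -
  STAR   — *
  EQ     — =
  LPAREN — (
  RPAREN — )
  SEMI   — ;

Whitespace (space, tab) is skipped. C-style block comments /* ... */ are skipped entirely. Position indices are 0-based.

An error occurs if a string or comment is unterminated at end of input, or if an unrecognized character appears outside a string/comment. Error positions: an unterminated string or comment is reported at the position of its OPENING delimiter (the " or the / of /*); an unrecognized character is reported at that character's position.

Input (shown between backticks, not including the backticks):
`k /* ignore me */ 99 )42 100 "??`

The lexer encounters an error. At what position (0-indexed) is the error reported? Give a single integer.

pos=0: emit ID 'k' (now at pos=1)
pos=2: enter COMMENT mode (saw '/*')
exit COMMENT mode (now at pos=17)
pos=18: emit NUM '99' (now at pos=20)
pos=21: emit RPAREN ')'
pos=22: emit NUM '42' (now at pos=24)
pos=25: emit NUM '100' (now at pos=28)
pos=29: enter STRING mode
pos=29: ERROR — unterminated string

Answer: 29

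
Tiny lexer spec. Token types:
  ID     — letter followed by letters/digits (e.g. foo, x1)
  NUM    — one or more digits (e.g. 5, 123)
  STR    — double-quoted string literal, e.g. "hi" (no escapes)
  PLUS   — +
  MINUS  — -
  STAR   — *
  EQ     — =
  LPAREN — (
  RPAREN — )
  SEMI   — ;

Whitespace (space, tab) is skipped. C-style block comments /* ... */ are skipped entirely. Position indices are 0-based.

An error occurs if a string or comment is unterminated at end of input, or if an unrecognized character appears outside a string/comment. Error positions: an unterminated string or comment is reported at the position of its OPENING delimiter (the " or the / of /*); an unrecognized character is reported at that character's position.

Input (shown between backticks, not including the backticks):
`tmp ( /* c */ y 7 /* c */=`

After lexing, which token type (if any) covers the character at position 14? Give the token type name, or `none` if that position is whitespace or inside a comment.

pos=0: emit ID 'tmp' (now at pos=3)
pos=4: emit LPAREN '('
pos=6: enter COMMENT mode (saw '/*')
exit COMMENT mode (now at pos=13)
pos=14: emit ID 'y' (now at pos=15)
pos=16: emit NUM '7' (now at pos=17)
pos=18: enter COMMENT mode (saw '/*')
exit COMMENT mode (now at pos=25)
pos=25: emit EQ '='
DONE. 5 tokens: [ID, LPAREN, ID, NUM, EQ]
Position 14: char is 'y' -> ID

Answer: ID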